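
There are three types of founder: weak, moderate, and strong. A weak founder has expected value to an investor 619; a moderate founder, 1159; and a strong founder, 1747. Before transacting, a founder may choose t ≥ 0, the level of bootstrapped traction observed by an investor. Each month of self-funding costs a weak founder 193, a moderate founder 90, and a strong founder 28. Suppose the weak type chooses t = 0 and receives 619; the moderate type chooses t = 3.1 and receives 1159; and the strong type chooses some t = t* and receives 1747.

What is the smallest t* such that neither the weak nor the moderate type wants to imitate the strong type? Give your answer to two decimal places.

9.63

Moderate type (on-path payoff 1159 − 90×3.1 = 880) won't mimic when 880 ≥ 1747 − 90·t*, i.e. t* ≥ 9.63.
Weak type (on-path payoff 619) won't mimic when 619 ≥ 1747 − 193·t*, i.e. t* ≥ 5.84.
Both must hold, so t* = max(5.84, 9.63) = 9.63. The moderate type's constraint binds.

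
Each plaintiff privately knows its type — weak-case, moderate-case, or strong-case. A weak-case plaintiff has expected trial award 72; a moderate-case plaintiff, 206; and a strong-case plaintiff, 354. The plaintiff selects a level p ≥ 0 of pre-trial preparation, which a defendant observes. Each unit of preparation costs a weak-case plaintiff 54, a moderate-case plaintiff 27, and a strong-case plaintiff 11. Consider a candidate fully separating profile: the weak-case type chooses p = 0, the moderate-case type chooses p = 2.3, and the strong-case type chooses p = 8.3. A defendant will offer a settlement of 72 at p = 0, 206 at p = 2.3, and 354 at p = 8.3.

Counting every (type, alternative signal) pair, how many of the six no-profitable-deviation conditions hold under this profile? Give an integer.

5

Strong-case (own payoff 354 − 11×8.3 = 262.7): to p=0 gives 72 → no gain ✓; to p=2.3 gives 206 − 11×2.3 = 180.7 → no gain ✓.
Weak-case (own payoff 72): to p=2.3 gives 206 − 54×2.3 = 81.8 → profitable ✗; to p=8.3 gives 354 − 54×8.3 = -94.2 → no gain ✓.
Moderate-case (own payoff 206 − 27×2.3 = 143.9): to p=0 gives 72 → no gain ✓; to p=8.3 gives 354 − 27×8.3 = 129.9 → no gain ✓.
5 of the 6 constraints hold; not an equilibrium.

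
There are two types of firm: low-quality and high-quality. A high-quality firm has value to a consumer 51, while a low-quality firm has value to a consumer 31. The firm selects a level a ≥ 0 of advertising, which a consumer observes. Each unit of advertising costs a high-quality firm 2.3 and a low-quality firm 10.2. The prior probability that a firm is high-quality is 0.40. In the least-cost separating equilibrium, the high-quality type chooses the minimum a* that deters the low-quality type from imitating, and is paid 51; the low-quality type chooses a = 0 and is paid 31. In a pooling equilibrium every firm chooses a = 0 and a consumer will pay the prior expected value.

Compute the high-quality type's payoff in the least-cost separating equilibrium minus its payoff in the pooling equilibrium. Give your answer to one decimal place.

7.5

Least-cost separating signal: a* solves 31 = 51 − 10.2·a*, so a* = (51 − 31)/10.2 ≈ 1.9608.
High-quality type's separating payoff: 51 − 2.3 × a* = 51 − 2.3 × (51 − 31)/10.2 = 51 − 46/10.2 ≈ 46.490.
Pooling payoff: 0.40 × 51 + 0.60 × 31 = 39.
Difference: 46.490 − 39 = 7.49, i.e. 7.5 to one decimal place.
The high-quality type prefers to separate.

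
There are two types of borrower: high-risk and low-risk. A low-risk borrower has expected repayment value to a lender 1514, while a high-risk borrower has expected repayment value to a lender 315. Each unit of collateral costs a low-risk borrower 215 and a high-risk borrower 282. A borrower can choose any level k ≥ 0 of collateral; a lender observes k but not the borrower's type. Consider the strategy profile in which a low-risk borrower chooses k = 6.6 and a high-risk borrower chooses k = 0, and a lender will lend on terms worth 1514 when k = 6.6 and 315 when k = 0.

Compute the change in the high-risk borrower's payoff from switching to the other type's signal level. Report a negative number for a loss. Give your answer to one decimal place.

-662.2

Playing k = 0 the high-risk borrower receives 315.
Deviating to k = 6.6 brings payment 1514 at cost 282 × 6.6 = 1861.2, netting -347.2.
Gain from deviating: -347.2 − 315 = -662.2.
The gain is negative, so the high-risk type's incentive-compatibility constraint is satisfied.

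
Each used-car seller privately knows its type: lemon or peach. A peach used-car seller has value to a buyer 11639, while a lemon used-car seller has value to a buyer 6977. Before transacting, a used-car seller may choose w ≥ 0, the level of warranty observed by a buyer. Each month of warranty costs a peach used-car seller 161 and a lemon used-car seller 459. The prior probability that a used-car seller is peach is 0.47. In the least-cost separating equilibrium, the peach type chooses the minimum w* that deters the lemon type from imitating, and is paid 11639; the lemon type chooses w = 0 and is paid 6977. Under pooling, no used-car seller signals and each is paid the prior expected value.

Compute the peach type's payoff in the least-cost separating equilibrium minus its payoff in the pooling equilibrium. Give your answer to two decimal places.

Least-cost separating signal: w* solves 6977 = 11639 − 459·w*, so w* = (11639 − 6977)/459 ≈ 10.1569.
Peach type's separating payoff: 11639 − 161 × w* = 11639 − 161 × (11639 − 6977)/459 = 11639 − 750582/459 ≈ 10003.7451.
Pooling payoff: 0.47 × 11639 + 0.53 × 6977 = 9168.14.
Difference: 10003.7451 − 9168.14 = 835.6051, i.e. 835.61 to two decimal places.
The peach type prefers to separate.

835.61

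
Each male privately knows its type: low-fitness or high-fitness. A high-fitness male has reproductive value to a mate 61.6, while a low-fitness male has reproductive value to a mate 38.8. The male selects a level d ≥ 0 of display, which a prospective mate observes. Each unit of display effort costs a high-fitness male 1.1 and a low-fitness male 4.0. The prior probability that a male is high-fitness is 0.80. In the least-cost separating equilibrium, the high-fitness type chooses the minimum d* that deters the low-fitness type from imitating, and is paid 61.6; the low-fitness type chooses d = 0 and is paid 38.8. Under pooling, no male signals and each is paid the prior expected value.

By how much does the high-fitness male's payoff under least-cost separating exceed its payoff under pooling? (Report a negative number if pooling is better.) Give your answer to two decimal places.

Least-cost separating signal: d* solves 38.8 = 61.6 − 4.0·d*, so d* = (61.6 − 38.8)/4.0 = 5.7.
High-fitness type's separating payoff: 61.6 − 1.1 × d* = 61.6 − 1.1 × (61.6 − 38.8)/4.0 = 61.6 − 25.08/4.0 = 55.33.
Pooling payoff: 0.80 × 61.6 + 0.20 × 38.8 = 57.04.
Difference: 55.33 − 57.04 = -1.71.
The high-fitness type would prefer the pooling outcome.

-1.71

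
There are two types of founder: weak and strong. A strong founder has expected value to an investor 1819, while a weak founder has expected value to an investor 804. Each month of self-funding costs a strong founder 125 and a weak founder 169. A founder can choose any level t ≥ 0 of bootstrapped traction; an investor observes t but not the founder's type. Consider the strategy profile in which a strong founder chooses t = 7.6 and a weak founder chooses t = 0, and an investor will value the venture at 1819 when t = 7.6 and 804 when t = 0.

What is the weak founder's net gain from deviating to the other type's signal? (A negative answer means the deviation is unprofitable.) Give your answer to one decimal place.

-269.4

Playing t = 0 the weak founder receives 804.
Deviating to t = 7.6 brings payment 1819 at cost 169 × 7.6 = 1284.4, netting 534.6.
Gain from deviating: 534.6 − 804 = -269.4.
The gain is negative, so the weak type's incentive-compatibility constraint is satisfied.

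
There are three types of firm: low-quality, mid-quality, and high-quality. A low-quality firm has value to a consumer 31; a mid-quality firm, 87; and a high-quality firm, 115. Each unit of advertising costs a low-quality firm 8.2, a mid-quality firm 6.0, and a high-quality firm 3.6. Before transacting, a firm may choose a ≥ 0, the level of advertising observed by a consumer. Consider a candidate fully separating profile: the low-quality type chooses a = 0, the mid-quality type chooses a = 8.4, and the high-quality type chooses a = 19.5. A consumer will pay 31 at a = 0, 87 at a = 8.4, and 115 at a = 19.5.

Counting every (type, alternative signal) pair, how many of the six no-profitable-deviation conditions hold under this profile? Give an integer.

5

Low-quality (own payoff 31): to a=8.4 gives 87 − 8.2×8.4 = 18.12 → no gain ✓; to a=19.5 gives 115 − 8.2×19.5 = -44.9 → no gain ✓.
Mid-quality (own payoff 87 − 6.0×8.4 = 36.6): to a=0 gives 31 → no gain ✓; to a=19.5 gives 115 − 6.0×19.5 = -2 → no gain ✓.
High-quality (own payoff 115 − 3.6×19.5 = 44.8): to a=0 gives 31 → no gain ✓; to a=8.4 gives 87 − 3.6×8.4 = 56.76 → profitable ✗.
5 of the 6 constraints hold; not an equilibrium.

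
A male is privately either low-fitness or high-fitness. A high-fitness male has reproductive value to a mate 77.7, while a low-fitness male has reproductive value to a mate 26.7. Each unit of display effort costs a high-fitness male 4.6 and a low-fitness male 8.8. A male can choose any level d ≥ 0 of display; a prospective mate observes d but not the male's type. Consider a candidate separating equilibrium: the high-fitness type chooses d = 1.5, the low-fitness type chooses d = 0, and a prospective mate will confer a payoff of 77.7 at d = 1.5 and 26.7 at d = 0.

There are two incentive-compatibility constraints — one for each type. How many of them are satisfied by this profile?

Low-fitness type: stay at 0 → 26.7; mimic → 77.7 − 8.8 × 1.5 = 64.5. IC fails (26.7 < 64.5).
High-fitness type: signal → 77.7 − 4.6 × 1.5 = 70.8; deviate to 0 → 26.7. IC holds (70.8 ≥ 26.7).
1 of 2 constraints hold, so this profile is not an equilibrium.

1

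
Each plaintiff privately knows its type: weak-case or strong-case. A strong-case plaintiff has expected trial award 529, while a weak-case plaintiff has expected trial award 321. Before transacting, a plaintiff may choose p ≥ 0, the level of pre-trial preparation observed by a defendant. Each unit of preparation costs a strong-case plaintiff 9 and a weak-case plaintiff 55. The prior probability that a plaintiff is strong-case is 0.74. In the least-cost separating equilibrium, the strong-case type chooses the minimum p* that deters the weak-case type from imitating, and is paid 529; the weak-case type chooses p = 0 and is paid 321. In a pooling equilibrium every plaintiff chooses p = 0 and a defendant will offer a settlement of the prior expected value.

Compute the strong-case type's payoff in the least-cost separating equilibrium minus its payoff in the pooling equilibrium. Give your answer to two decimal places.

Least-cost separating signal: p* solves 321 = 529 − 55·p*, so p* = (529 − 321)/55 ≈ 3.7818.
Strong-case type's separating payoff: 529 − 9 × p* = 529 − 9 × (529 − 321)/55 = 529 − 1872/55 ≈ 494.9636.
Pooling payoff: 0.74 × 529 + 0.26 × 321 = 474.92.
Difference: 494.9636 − 474.92 = 20.0436, i.e. 20.04 to two decimal places.
The strong-case type prefers to separate.

20.04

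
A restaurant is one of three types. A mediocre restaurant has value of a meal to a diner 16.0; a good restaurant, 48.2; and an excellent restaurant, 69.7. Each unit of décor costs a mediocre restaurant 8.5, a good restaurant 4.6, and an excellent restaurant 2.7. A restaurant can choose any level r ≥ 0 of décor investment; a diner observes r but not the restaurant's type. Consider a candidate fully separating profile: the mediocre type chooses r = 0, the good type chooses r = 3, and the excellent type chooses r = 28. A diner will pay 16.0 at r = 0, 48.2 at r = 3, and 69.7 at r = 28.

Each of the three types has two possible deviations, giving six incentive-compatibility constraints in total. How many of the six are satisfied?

3

Good (own payoff 48.2 − 4.6×3 = 34.4): to r=0 gives 16.0 → no gain ✓; to r=28 gives 69.7 − 4.6×28 = -59.1 → no gain ✓.
Excellent (own payoff 69.7 − 2.7×28 = -5.9): to r=0 gives 16.0 → profitable ✗; to r=3 gives 48.2 − 2.7×3 = 40.1 → profitable ✗.
Mediocre (own payoff 16.0): to r=3 gives 48.2 − 8.5×3 = 22.7 → profitable ✗; to r=28 gives 69.7 − 8.5×28 = -168.3 → no gain ✓.
3 of the 6 constraints hold; not an equilibrium.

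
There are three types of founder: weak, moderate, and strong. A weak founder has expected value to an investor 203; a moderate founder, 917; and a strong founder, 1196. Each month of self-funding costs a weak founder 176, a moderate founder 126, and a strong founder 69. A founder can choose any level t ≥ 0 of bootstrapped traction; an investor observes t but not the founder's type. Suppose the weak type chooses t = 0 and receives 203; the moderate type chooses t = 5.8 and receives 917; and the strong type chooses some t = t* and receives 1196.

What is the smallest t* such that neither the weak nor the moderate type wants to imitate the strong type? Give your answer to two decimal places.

8.01

Moderate type (on-path payoff 917 − 126×5.8 = 186.2) won't mimic when 186.2 ≥ 1196 − 126·t*, i.e. t* ≥ 8.01.
Weak type (on-path payoff 203) won't mimic when 203 ≥ 1196 − 176·t*, i.e. t* ≥ 5.64.
Both must hold, so t* = max(5.64, 8.01) = 8.01. The moderate type's constraint binds.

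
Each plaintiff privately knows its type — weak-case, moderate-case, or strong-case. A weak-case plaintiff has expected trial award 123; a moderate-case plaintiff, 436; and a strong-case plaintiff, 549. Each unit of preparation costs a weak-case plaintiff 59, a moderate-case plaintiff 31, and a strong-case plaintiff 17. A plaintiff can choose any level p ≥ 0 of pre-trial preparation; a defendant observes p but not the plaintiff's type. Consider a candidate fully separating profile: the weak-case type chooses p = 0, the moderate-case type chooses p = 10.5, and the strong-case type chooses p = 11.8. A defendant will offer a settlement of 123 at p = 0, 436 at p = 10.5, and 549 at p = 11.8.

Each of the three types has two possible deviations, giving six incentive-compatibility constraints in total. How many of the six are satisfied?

Moderate-case (own payoff 436 − 31×10.5 = 110.5): to p=0 gives 123 → profitable ✗; to p=11.8 gives 549 − 31×11.8 = 183.2 → profitable ✗.
Strong-case (own payoff 549 − 17×11.8 = 348.4): to p=0 gives 123 → no gain ✓; to p=10.5 gives 436 − 17×10.5 = 257.5 → no gain ✓.
Weak-case (own payoff 123): to p=10.5 gives 436 − 59×10.5 = -183.5 → no gain ✓; to p=11.8 gives 549 − 59×11.8 = -147.2 → no gain ✓.
4 of the 6 constraints hold; not an equilibrium.

4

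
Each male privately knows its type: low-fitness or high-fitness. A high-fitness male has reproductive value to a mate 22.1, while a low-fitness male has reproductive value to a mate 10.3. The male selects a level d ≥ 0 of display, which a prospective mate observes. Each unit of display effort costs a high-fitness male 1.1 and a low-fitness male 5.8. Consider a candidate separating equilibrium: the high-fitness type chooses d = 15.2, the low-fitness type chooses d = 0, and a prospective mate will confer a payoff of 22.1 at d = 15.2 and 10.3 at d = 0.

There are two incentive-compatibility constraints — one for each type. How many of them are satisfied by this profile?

Low-fitness type: stay at 0 → 10.3; mimic → 22.1 − 5.8 × 15.2 = -66.06. IC holds (10.3 ≥ -66.06).
High-fitness type: signal → 22.1 − 1.1 × 15.2 = 5.38; deviate to 0 → 10.3. IC fails (5.38 < 10.3).
1 of 2 constraints hold, so this profile is not an equilibrium.

1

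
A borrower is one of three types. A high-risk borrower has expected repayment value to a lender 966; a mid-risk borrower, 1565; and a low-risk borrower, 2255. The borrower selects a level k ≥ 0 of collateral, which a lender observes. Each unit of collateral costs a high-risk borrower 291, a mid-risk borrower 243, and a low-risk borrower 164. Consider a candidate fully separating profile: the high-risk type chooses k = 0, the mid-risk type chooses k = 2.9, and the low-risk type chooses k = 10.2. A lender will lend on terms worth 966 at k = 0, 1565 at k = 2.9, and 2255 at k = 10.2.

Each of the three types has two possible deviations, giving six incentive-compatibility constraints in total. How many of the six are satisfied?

Low-risk (own payoff 2255 − 164×10.2 = 582.2): to k=0 gives 966 → profitable ✗; to k=2.9 gives 1565 − 164×2.9 = 1089.4 → profitable ✗.
Mid-risk (own payoff 1565 − 243×2.9 = 860.3): to k=0 gives 966 → profitable ✗; to k=10.2 gives 2255 − 243×10.2 = -223.6 → no gain ✓.
High-risk (own payoff 966): to k=2.9 gives 1565 − 291×2.9 = 721.1 → no gain ✓; to k=10.2 gives 2255 − 291×10.2 = -713.2 → no gain ✓.
3 of the 6 constraints hold; not an equilibrium.

3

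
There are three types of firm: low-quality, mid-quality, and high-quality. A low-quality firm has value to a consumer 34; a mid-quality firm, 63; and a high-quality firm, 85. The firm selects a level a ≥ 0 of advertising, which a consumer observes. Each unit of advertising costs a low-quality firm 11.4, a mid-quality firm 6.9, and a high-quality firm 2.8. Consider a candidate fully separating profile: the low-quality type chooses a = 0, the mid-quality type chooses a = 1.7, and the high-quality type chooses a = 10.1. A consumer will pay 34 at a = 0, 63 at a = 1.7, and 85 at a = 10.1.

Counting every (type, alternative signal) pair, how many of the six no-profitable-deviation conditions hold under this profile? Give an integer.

4

Mid-quality (own payoff 63 − 6.9×1.7 = 51.27): to a=0 gives 34 → no gain ✓; to a=10.1 gives 85 − 6.9×10.1 = 15.31 → no gain ✓.
High-quality (own payoff 85 − 2.8×10.1 = 56.72): to a=0 gives 34 → no gain ✓; to a=1.7 gives 63 − 2.8×1.7 = 58.24 → profitable ✗.
Low-quality (own payoff 34): to a=1.7 gives 63 − 11.4×1.7 = 43.62 → profitable ✗; to a=10.1 gives 85 − 11.4×10.1 = -30.14 → no gain ✓.
4 of the 6 constraints hold; not an equilibrium.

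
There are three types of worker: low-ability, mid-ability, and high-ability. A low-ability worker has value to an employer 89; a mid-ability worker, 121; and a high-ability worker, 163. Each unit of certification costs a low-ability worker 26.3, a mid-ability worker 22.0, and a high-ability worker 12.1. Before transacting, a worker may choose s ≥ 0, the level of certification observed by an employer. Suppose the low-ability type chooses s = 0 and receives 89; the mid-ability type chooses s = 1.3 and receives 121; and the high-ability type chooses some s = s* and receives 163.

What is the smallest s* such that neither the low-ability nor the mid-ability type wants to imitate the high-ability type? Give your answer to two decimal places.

Low-ability type (on-path payoff 89) won't mimic when 89 ≥ 163 − 26.3·s*, i.e. s* ≥ 2.81.
Mid-ability type (on-path payoff 121 − 22.0×1.3 = 92.4) won't mimic when 92.4 ≥ 163 − 22.0·s*, i.e. s* ≥ 3.21.
Both must hold, so s* = max(2.81, 3.21) = 3.21. The mid-ability type's constraint binds.

3.21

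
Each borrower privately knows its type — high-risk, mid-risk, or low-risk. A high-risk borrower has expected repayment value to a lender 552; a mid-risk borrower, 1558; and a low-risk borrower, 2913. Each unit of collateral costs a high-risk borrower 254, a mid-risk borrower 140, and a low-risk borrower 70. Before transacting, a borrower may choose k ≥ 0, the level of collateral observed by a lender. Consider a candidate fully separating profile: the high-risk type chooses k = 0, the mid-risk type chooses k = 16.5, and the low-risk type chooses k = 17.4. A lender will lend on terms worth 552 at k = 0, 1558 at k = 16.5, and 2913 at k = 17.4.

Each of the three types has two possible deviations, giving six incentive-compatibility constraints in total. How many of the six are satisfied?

Low-risk (own payoff 2913 − 70×17.4 = 1695): to k=0 gives 552 → no gain ✓; to k=16.5 gives 1558 − 70×16.5 = 403 → no gain ✓.
High-risk (own payoff 552): to k=16.5 gives 1558 − 254×16.5 = -2633 → no gain ✓; to k=17.4 gives 2913 − 254×17.4 = -1506.6 → no gain ✓.
Mid-risk (own payoff 1558 − 140×16.5 = -752): to k=0 gives 552 → profitable ✗; to k=17.4 gives 2913 − 140×17.4 = 477 → profitable ✗.
4 of the 6 constraints hold; not an equilibrium.

4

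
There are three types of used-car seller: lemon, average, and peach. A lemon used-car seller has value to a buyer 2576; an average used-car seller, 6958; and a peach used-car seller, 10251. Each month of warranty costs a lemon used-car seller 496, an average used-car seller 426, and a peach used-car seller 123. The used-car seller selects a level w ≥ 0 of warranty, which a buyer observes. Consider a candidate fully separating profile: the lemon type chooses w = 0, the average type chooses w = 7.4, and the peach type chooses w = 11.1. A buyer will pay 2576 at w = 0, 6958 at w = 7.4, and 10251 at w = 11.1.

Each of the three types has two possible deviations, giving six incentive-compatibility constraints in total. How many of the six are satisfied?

3

Average (own payoff 6958 − 426×7.4 = 3805.6): to w=0 gives 2576 → no gain ✓; to w=11.1 gives 10251 − 426×11.1 = 5522.4 → profitable ✗.
Lemon (own payoff 2576): to w=7.4 gives 6958 − 496×7.4 = 3287.6 → profitable ✗; to w=11.1 gives 10251 − 496×11.1 = 4745.4 → profitable ✗.
Peach (own payoff 10251 − 123×11.1 = 8885.7): to w=0 gives 2576 → no gain ✓; to w=7.4 gives 6958 − 123×7.4 = 6047.8 → no gain ✓.
3 of the 6 constraints hold; not an equilibrium.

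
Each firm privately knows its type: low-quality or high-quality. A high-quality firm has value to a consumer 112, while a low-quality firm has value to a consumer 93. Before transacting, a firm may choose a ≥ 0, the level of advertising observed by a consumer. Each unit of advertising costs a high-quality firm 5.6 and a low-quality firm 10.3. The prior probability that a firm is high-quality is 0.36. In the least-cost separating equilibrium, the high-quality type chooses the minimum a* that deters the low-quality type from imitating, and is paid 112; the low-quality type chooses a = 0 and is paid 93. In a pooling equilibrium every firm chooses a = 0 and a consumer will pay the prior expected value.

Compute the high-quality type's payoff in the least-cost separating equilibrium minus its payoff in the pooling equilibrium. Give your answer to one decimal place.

Least-cost separating signal: a* solves 93 = 112 − 10.3·a*, so a* = (112 − 93)/10.3 ≈ 1.8447.
High-quality type's separating payoff: 112 − 5.6 × a* = 112 − 5.6 × (112 − 93)/10.3 = 112 − 106.4/10.3 ≈ 101.670.
Pooling payoff: 0.36 × 112 + 0.64 × 93 = 99.84.
Difference: 101.670 − 99.84 = 1.83, i.e. 1.8 to one decimal place.
The high-quality type prefers to separate.

1.8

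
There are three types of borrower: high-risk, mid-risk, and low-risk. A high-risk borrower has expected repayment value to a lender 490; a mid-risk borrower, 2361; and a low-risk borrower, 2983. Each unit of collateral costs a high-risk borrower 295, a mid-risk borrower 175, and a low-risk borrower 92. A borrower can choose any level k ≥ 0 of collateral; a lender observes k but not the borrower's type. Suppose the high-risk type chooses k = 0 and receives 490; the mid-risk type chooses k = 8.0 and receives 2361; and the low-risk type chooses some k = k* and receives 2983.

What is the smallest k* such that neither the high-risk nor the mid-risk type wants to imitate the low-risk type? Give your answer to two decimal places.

11.55

High-risk type (on-path payoff 490) won't mimic when 490 ≥ 2983 − 295·k*, i.e. k* ≥ 8.45.
Mid-risk type (on-path payoff 2361 − 175×8.0 = 961) won't mimic when 961 ≥ 2983 − 175·k*, i.e. k* ≥ 11.55.
Both must hold, so k* = max(8.45, 11.55) = 11.55. The mid-risk type's constraint binds.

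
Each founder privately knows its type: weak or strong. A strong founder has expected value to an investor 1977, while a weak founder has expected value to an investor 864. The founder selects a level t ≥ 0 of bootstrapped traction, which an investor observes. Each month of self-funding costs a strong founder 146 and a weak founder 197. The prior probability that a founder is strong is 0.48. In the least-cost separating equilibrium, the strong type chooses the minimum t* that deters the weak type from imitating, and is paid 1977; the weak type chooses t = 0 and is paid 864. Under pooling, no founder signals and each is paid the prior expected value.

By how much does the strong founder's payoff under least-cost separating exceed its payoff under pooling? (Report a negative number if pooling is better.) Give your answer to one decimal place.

-246.1

Least-cost separating signal: t* solves 864 = 1977 − 197·t*, so t* = (1977 − 864)/197 ≈ 5.6497.
Strong type's separating payoff: 1977 − 146 × t* = 1977 − 146 × (1977 − 864)/197 = 1977 − 162498/197 ≈ 1152.137.
Pooling payoff: 0.48 × 1977 + 0.52 × 864 = 1398.24.
Difference: 1152.137 − 1398.24 = -246.103, i.e. -246.1 to one decimal place.
The strong type would prefer the pooling outcome.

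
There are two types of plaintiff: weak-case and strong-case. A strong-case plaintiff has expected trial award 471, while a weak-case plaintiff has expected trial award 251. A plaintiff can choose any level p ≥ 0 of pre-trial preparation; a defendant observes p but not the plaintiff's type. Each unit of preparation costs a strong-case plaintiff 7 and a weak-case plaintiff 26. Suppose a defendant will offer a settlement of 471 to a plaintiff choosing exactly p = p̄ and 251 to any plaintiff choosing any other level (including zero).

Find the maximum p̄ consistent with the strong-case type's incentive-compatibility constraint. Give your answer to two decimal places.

31.43

Choosing p̄ yields the strong-case type 471 − 7·p̄; choosing zero yields 251.
The strong-case type is indifferent at 471 − 7·p̄ = 251, i.e. p̄ = (471 − 251) / 7 ≈ 31.43.
For any p̄ above 31.43 the strong-case type would rather pool at zero, so separation collapses.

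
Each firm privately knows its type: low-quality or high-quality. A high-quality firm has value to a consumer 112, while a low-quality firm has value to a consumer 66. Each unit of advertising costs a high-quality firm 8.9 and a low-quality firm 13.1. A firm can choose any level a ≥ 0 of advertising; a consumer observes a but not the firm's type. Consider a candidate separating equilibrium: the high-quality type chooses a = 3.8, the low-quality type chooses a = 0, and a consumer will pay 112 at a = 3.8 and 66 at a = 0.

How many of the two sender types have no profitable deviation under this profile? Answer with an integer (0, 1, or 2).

High-quality type: signal → 112 − 8.9 × 3.8 = 78.18; deviate to 0 → 66. IC holds (78.18 ≥ 66).
Low-quality type: stay at 0 → 66; mimic → 112 − 13.1 × 3.8 = 62.22. IC holds (66 ≥ 62.22).
2 of 2 constraints hold, so this is a separating equilibrium.

2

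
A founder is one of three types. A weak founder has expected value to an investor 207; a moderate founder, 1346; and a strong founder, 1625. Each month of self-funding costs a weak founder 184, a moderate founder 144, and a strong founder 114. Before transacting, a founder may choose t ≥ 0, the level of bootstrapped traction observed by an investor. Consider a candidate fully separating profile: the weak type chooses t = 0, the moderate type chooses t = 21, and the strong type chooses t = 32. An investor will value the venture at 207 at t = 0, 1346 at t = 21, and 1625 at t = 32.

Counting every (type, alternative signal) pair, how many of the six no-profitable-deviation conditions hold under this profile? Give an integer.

3

Strong (own payoff 1625 − 114×32 = -2023): to t=0 gives 207 → profitable ✗; to t=21 gives 1346 − 114×21 = -1048 → profitable ✗.
Weak (own payoff 207): to t=21 gives 1346 − 184×21 = -2518 → no gain ✓; to t=32 gives 1625 − 184×32 = -4263 → no gain ✓.
Moderate (own payoff 1346 − 144×21 = -1678): to t=0 gives 207 → profitable ✗; to t=32 gives 1625 − 144×32 = -2983 → no gain ✓.
3 of the 6 constraints hold; not an equilibrium.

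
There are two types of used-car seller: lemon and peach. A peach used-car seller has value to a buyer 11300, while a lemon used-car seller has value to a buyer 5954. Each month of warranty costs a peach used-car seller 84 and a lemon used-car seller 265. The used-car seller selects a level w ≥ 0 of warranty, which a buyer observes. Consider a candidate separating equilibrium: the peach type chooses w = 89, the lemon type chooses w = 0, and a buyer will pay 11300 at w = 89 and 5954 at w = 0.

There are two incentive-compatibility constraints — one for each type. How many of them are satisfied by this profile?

1

Lemon type: stay at 0 → 5954; mimic → 11300 − 265 × 89 = -12285. IC holds (5954 ≥ -12285).
Peach type: signal → 11300 − 84 × 89 = 3824; deviate to 0 → 5954. IC fails (3824 < 5954).
1 of 2 constraints hold, so this profile is not an equilibrium.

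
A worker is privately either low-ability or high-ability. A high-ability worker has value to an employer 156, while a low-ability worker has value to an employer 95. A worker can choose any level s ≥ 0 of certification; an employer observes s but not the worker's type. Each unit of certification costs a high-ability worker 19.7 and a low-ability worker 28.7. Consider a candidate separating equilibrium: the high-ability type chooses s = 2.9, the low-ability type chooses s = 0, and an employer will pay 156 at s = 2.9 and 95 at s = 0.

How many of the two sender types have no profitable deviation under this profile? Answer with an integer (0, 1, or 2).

Low-ability type: stay at 0 → 95; mimic → 156 − 28.7 × 2.9 = 72.77. IC holds (95 ≥ 72.77).
High-ability type: signal → 156 − 19.7 × 2.9 = 98.87; deviate to 0 → 95. IC holds (98.87 ≥ 95).
2 of 2 constraints hold, so this is a separating equilibrium.

2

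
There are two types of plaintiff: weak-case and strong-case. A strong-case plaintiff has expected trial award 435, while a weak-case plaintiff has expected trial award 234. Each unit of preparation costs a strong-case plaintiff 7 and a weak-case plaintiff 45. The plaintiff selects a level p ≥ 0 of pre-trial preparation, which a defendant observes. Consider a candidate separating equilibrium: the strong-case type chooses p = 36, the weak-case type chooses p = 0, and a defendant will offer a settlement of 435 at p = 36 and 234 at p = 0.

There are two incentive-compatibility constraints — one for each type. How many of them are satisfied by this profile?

1

Weak-case type: stay at 0 → 234; mimic → 435 − 45 × 36 = -1185. IC holds (234 ≥ -1185).
Strong-case type: signal → 435 − 7 × 36 = 183; deviate to 0 → 234. IC fails (183 < 234).
1 of 2 constraints hold, so this profile is not an equilibrium.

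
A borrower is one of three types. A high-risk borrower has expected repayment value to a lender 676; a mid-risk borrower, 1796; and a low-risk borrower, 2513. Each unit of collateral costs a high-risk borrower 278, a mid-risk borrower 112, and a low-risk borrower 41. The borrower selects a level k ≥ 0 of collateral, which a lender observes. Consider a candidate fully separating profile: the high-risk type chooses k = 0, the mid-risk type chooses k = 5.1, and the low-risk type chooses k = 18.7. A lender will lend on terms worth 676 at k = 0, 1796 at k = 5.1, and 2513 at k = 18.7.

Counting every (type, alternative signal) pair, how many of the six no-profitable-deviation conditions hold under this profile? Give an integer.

Low-risk (own payoff 2513 − 41×18.7 = 1746.3): to k=0 gives 676 → no gain ✓; to k=5.1 gives 1796 − 41×5.1 = 1586.9 → no gain ✓.
High-risk (own payoff 676): to k=5.1 gives 1796 − 278×5.1 = 378.2 → no gain ✓; to k=18.7 gives 2513 − 278×18.7 = -2685.6 → no gain ✓.
Mid-risk (own payoff 1796 − 112×5.1 = 1224.8): to k=0 gives 676 → no gain ✓; to k=18.7 gives 2513 − 112×18.7 = 418.6 → no gain ✓.
6 of the 6 constraints hold; this profile is a separating equilibrium.

6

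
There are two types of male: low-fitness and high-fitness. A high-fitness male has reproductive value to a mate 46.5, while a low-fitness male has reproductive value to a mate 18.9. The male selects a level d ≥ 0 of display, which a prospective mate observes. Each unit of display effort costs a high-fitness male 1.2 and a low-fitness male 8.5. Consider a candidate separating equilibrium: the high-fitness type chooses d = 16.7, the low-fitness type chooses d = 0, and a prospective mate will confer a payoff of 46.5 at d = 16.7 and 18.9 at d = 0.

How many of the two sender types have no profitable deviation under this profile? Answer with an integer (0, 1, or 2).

2

Low-fitness type: stay at 0 → 18.9; mimic → 46.5 − 8.5 × 16.7 = -95.45. IC holds (18.9 ≥ -95.45).
High-fitness type: signal → 46.5 − 1.2 × 16.7 = 26.46; deviate to 0 → 18.9. IC holds (26.46 ≥ 18.9).
2 of 2 constraints hold, so this is a separating equilibrium.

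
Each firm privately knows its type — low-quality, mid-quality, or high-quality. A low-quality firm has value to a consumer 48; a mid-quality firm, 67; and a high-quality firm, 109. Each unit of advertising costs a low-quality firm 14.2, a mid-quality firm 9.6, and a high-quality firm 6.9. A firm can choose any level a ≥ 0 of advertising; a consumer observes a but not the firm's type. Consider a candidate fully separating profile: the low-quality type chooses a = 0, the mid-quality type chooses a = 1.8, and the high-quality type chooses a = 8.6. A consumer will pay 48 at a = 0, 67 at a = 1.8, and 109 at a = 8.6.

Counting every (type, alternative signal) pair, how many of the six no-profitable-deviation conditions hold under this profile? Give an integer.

Mid-quality (own payoff 67 − 9.6×1.8 = 49.72): to a=0 gives 48 → no gain ✓; to a=8.6 gives 109 − 9.6×8.6 = 26.44 → no gain ✓.
High-quality (own payoff 109 − 6.9×8.6 = 49.66): to a=0 gives 48 → no gain ✓; to a=1.8 gives 67 − 6.9×1.8 = 54.58 → profitable ✗.
Low-quality (own payoff 48): to a=1.8 gives 67 − 14.2×1.8 = 41.44 → no gain ✓; to a=8.6 gives 109 − 14.2×8.6 = -13.12 → no gain ✓.
5 of the 6 constraints hold; not an equilibrium.

5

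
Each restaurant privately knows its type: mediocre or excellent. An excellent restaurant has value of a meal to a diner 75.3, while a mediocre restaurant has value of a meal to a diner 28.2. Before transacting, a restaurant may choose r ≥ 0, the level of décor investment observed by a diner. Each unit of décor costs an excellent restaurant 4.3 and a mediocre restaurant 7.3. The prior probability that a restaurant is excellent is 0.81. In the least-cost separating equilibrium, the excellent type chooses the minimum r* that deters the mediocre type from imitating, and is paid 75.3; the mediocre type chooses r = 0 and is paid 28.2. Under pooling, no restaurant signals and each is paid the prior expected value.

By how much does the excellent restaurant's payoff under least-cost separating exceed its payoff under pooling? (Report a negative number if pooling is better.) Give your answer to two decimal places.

Least-cost separating signal: r* solves 28.2 = 75.3 − 7.3·r*, so r* = (75.3 − 28.2)/7.3 ≈ 6.4521.
Excellent type's separating payoff: 75.3 − 4.3 × r* = 75.3 − 4.3 × (75.3 − 28.2)/7.3 = 75.3 − 202.53/7.3 ≈ 47.5562.
Pooling payoff: 0.81 × 75.3 + 0.19 × 28.2 = 66.351.
Difference: 47.5562 − 66.351 = -18.7948, i.e. -18.79 to two decimal places.
The excellent type would prefer the pooling outcome.

-18.79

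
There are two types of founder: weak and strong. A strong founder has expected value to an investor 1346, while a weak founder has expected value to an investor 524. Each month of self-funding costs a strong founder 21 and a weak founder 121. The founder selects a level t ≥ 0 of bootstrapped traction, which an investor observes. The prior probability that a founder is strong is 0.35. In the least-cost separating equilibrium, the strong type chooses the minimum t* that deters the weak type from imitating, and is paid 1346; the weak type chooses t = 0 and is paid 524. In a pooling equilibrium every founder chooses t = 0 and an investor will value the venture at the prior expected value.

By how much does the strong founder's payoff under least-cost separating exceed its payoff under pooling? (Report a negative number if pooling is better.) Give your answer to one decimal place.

391.6

Least-cost separating signal: t* solves 524 = 1346 − 121·t*, so t* = (1346 − 524)/121 ≈ 6.7934.
Strong type's separating payoff: 1346 − 21 × t* = 1346 − 21 × (1346 − 524)/121 = 1346 − 17262/121 ≈ 1203.339.
Pooling payoff: 0.35 × 1346 + 0.65 × 524 = 811.7.
Difference: 1203.339 − 811.7 = 391.639, i.e. 391.6 to one decimal place.
The strong type prefers to separate.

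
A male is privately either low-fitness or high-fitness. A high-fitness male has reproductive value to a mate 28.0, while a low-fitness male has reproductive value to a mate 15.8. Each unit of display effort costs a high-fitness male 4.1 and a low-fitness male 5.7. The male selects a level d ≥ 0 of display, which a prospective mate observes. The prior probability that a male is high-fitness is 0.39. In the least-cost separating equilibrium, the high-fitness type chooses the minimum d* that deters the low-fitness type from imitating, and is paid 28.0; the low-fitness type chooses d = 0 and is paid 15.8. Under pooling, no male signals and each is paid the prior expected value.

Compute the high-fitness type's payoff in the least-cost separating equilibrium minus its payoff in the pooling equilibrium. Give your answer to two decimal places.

Least-cost separating signal: d* solves 15.8 = 28.0 − 5.7·d*, so d* = (28.0 − 15.8)/5.7 ≈ 2.1404.
High-fitness type's separating payoff: 28.0 − 4.1 × d* = 28.0 − 4.1 × (28.0 − 15.8)/5.7 = 28.0 − 50.02/5.7 ≈ 19.2246.
Pooling payoff: 0.39 × 28.0 + 0.61 × 15.8 = 20.558.
Difference: 19.2246 − 20.558 = -1.3334, i.e. -1.33 to two decimal places.
The high-fitness type would prefer the pooling outcome.

-1.33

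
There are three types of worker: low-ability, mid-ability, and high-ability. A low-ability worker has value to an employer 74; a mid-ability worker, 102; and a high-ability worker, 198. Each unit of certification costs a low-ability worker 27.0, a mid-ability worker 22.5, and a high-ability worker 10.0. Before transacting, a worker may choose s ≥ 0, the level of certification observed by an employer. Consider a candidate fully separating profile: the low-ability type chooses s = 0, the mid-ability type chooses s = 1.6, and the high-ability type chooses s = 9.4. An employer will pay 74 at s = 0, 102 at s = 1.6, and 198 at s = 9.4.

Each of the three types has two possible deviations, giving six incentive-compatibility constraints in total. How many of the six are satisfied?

Mid-ability (own payoff 102 − 22.5×1.6 = 66): to s=0 gives 74 → profitable ✗; to s=9.4 gives 198 − 22.5×9.4 = -13.5 → no gain ✓.
Low-ability (own payoff 74): to s=1.6 gives 102 − 27.0×1.6 = 58.8 → no gain ✓; to s=9.4 gives 198 − 27.0×9.4 = -55.8 → no gain ✓.
High-ability (own payoff 198 − 10.0×9.4 = 104): to s=0 gives 74 → no gain ✓; to s=1.6 gives 102 − 10.0×1.6 = 86 → no gain ✓.
5 of the 6 constraints hold; not an equilibrium.

5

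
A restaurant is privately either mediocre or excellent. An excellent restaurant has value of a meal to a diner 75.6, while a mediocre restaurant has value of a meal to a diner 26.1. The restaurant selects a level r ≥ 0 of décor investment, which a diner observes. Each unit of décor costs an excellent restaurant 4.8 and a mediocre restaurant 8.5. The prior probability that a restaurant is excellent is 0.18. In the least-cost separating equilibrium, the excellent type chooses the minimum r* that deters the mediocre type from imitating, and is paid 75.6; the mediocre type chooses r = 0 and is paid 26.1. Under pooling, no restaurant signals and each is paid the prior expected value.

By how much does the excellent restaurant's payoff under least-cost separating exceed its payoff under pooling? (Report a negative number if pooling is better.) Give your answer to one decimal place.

12.6

Least-cost separating signal: r* solves 26.1 = 75.6 − 8.5·r*, so r* = (75.6 − 26.1)/8.5 ≈ 5.8235.
Excellent type's separating payoff: 75.6 − 4.8 × r* = 75.6 − 4.8 × (75.6 − 26.1)/8.5 = 75.6 − 237.6/8.5 ≈ 47.647.
Pooling payoff: 0.18 × 75.6 + 0.82 × 26.1 = 35.01.
Difference: 47.647 − 35.01 = 12.637, i.e. 12.6 to one decimal place.
The excellent type prefers to separate.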